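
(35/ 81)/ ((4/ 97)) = 3395/ 324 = 10.48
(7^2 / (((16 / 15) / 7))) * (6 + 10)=5145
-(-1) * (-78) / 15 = -26 / 5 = -5.20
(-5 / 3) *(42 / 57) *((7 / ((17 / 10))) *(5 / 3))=-24500 / 2907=-8.43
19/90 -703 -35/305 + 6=-3826001/5490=-696.90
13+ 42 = 55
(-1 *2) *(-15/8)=15/4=3.75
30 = 30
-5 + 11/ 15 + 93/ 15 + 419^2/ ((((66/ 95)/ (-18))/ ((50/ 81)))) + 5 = -4169563454/ 1485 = -2807786.84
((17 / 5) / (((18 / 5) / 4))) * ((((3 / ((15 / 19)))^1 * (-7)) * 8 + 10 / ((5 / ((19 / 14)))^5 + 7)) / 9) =-61423821333668 / 687703240665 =-89.32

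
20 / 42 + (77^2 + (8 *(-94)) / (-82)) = 5113175 / 861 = 5938.65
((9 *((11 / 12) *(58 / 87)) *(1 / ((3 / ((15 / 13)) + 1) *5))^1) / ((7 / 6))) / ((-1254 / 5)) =-5 / 4788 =-0.00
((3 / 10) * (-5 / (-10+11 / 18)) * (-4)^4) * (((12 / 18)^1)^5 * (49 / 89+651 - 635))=4022272 / 45123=89.14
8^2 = 64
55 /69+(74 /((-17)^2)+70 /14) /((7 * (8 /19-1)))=-109642 /219351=-0.50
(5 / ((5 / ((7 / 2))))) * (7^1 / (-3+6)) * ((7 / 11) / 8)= 0.65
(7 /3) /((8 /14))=49 /12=4.08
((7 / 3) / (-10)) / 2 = -7 / 60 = -0.12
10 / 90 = 1 / 9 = 0.11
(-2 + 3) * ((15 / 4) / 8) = 15 / 32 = 0.47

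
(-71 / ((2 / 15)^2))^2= 255200625 / 16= 15950039.06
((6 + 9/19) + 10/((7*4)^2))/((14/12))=144933/26068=5.56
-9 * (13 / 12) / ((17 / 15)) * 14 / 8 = -4095 / 272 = -15.06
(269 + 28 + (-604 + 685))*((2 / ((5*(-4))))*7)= -264.60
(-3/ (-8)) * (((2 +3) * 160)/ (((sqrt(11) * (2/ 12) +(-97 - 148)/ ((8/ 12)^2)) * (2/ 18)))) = -214326000/ 43758181 - 64800 * sqrt(11)/ 43758181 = -4.90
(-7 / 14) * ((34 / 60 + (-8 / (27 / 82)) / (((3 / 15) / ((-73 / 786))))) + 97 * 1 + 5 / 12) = -23188423 / 424440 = -54.63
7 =7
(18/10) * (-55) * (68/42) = -1122/7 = -160.29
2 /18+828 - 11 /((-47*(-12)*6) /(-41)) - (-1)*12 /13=829.17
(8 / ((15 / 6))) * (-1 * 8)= -128 / 5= -25.60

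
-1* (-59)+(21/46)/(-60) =58.99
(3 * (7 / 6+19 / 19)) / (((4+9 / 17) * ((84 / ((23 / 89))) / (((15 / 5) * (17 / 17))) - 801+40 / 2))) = -5083 / 2382534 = -0.00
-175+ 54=-121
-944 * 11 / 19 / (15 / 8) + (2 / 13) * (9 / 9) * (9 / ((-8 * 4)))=-17281541 / 59280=-291.52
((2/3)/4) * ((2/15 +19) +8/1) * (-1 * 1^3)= -407/90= -4.52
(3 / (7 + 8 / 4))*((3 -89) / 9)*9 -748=-2330 / 3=-776.67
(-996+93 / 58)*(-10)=288375 / 29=9943.97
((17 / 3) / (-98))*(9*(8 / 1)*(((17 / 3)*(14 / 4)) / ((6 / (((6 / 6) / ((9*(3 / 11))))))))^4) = -1018618190513 / 74384733888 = -13.69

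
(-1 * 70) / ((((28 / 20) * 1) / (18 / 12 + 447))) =-22425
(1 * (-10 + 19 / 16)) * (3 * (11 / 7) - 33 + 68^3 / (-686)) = 11767719 / 2744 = 4288.53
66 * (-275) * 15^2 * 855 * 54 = -188546737500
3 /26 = 0.12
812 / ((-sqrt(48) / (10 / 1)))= -2030*sqrt(3) / 3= -1172.02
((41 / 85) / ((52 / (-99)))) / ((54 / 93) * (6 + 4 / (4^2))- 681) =41943 / 30937790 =0.00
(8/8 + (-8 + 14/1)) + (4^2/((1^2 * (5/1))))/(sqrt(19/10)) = 16 * sqrt(190)/95 + 7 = 9.32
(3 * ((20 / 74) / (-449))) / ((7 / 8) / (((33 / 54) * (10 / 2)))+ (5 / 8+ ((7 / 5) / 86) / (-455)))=-36894000 / 18619036363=-0.00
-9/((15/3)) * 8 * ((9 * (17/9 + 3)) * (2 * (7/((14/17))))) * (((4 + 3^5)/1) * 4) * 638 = -33947806464/5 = -6789561292.80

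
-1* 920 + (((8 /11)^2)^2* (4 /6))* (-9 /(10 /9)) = -67459192 /73205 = -921.51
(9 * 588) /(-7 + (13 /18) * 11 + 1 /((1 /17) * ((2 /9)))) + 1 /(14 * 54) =36007465 /526932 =68.33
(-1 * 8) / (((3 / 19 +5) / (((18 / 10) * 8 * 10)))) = -10944 / 49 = -223.35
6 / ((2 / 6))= 18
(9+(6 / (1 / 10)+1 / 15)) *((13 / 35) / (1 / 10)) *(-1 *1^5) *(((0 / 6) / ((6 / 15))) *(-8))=0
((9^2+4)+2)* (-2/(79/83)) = -14442/79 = -182.81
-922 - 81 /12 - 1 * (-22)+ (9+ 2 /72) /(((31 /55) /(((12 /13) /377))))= -127160747 /140244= -906.71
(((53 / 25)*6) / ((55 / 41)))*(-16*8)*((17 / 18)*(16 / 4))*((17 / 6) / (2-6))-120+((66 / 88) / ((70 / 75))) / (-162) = 4335155621 / 1386000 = 3127.82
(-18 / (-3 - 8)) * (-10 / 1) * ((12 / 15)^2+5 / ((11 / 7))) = -37836 / 605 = -62.54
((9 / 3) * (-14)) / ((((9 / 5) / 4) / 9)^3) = -336000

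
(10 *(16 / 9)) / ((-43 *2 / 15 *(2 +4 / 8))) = -160 / 129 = -1.24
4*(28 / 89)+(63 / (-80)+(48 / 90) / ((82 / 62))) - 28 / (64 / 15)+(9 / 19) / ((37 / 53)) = -771082523 / 153914820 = -5.01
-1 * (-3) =3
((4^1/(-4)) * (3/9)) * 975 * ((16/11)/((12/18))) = -7800/11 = -709.09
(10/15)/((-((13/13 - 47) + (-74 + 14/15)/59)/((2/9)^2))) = 1180/1693143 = 0.00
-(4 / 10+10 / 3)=-56 / 15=-3.73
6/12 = 1/2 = 0.50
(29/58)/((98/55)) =55/196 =0.28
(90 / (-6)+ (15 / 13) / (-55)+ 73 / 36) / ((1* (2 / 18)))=-66889 / 572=-116.94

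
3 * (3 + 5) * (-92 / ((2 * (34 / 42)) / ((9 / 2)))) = -104328 / 17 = -6136.94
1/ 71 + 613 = 43524/ 71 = 613.01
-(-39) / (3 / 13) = 169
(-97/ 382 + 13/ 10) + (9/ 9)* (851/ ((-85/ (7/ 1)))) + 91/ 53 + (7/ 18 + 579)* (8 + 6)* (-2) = -126152919773/ 7744095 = -16290.21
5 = 5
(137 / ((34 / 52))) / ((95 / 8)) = 28496 / 1615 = 17.64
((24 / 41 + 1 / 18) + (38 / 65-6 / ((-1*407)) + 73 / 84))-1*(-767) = 210223005667 / 273333060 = 769.11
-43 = -43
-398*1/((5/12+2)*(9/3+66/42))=-4179/116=-36.03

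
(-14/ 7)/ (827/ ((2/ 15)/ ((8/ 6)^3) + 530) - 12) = 84809/ 442694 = 0.19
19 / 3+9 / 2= 65 / 6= 10.83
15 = 15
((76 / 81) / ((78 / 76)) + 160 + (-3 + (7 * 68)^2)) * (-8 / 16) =-716252435 / 6318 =-113366.96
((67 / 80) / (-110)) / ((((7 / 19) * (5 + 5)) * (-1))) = 1273 / 616000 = 0.00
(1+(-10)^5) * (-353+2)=35099649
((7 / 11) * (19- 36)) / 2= -119 / 22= -5.41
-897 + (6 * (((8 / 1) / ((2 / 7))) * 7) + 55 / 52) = 14563 / 52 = 280.06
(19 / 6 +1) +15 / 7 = 265 / 42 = 6.31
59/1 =59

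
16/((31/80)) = 1280/31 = 41.29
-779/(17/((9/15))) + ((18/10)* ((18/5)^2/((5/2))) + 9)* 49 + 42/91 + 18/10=120582603/138125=873.00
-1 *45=-45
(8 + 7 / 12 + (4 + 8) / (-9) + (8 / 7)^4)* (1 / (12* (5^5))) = 28671 / 120050000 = 0.00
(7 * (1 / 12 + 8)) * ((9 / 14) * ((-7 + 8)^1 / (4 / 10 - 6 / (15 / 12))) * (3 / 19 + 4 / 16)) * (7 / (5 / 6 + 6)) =-947205 / 274208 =-3.45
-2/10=-1/5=-0.20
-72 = -72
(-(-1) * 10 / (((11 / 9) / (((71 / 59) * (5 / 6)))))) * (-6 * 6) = -191700 / 649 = -295.38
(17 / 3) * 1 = 17 / 3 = 5.67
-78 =-78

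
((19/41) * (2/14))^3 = 0.00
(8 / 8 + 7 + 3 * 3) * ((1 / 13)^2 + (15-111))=-275791 / 169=-1631.90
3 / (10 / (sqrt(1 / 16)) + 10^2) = 3 / 140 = 0.02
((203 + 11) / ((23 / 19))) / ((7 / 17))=69122 / 161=429.33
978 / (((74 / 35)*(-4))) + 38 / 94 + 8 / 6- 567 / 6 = -208.40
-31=-31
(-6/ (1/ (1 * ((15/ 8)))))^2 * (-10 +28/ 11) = -83025/ 88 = -943.47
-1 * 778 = -778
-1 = -1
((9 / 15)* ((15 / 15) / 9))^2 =0.00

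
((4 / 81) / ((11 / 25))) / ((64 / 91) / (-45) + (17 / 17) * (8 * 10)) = 11375 / 8106516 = 0.00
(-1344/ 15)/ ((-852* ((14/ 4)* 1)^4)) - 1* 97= -35433359/ 365295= -97.00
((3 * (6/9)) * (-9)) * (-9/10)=81/5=16.20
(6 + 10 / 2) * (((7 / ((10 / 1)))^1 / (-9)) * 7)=-539 / 90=-5.99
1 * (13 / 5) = 13 / 5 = 2.60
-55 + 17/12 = -643/12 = -53.58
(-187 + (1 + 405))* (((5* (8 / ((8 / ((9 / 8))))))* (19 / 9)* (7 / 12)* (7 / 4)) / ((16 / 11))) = 3737965 / 2048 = 1825.18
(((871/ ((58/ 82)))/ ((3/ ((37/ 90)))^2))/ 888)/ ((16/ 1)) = 1321307/ 811814400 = 0.00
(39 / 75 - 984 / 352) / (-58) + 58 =3702903 / 63800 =58.04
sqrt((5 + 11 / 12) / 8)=sqrt(426) / 24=0.86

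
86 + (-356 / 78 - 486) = -15778 / 39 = -404.56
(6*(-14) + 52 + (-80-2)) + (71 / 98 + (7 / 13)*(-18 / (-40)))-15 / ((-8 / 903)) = 40260739 / 25480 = 1580.09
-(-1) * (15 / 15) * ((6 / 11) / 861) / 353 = 0.00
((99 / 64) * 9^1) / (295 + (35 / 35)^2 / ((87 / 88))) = 77517 / 1648192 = 0.05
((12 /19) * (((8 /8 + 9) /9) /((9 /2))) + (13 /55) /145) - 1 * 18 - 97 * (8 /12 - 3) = 852972794 /4091175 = 208.49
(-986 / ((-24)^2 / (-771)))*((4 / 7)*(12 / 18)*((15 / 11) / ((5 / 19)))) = 2407319 / 924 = 2605.32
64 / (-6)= -32 / 3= -10.67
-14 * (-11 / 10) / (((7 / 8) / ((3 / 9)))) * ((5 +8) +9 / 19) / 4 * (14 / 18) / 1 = 39424 / 2565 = 15.37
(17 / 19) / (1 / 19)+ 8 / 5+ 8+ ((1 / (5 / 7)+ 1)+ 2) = 31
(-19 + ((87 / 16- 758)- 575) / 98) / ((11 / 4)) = -51033 / 4312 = -11.84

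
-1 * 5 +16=11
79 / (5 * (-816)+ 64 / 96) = -237 / 12238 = -0.02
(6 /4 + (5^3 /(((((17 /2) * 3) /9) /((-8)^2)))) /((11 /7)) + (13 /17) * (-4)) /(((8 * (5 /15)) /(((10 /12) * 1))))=3357085 /5984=561.01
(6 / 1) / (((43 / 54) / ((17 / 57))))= 1836 / 817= 2.25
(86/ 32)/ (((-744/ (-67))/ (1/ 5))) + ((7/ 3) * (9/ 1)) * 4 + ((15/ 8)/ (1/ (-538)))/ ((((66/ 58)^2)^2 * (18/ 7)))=-10581803381519/ 70586017920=-149.91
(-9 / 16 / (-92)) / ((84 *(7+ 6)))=3 / 535808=0.00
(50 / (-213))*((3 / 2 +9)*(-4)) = 700 / 71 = 9.86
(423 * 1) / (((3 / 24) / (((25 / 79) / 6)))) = 178.48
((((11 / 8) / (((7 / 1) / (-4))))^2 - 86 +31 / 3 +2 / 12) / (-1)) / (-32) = -14677 / 6272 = -2.34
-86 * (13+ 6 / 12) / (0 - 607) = 1.91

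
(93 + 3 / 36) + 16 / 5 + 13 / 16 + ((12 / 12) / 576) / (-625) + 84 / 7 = 39274499 / 360000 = 109.10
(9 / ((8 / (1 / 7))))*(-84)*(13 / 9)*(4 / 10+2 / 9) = -182 / 15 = -12.13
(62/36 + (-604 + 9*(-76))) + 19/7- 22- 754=-259505/126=-2059.56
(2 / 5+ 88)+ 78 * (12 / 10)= 182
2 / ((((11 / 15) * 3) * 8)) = 0.11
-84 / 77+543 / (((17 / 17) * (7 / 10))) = 59646 / 77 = 774.62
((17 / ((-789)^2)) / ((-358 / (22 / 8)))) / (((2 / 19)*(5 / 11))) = -0.00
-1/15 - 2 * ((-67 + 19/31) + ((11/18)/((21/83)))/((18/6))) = 11521486/87885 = 131.10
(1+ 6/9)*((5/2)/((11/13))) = 325/66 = 4.92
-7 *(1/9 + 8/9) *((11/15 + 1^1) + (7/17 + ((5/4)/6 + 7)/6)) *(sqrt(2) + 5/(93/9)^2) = -286727 *sqrt(2)/12240 - 286727/261392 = -34.23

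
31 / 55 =0.56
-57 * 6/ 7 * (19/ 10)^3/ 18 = -130321/ 7000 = -18.62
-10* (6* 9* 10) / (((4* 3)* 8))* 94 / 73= -10575 / 146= -72.43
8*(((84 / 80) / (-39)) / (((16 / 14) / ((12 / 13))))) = -147 / 845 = -0.17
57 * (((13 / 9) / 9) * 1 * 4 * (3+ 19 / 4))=7657 / 27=283.59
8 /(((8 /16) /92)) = 1472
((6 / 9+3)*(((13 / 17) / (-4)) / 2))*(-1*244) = 8723 / 102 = 85.52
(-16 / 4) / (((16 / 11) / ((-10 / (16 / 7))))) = 385 / 32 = 12.03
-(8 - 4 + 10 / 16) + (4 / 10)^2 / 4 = -917 / 200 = -4.58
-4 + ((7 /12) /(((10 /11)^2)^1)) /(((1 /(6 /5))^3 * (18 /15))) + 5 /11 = -69549 /27500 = -2.53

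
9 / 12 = 0.75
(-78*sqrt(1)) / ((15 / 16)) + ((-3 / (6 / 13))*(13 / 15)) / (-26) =-4979 / 60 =-82.98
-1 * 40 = -40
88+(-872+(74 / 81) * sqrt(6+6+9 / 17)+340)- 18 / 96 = -7107 / 16+74 * sqrt(3621) / 1377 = -440.95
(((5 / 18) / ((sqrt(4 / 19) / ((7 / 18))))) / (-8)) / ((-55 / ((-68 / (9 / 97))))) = -11543 * sqrt(19) / 128304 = -0.39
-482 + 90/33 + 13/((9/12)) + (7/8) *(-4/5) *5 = -30719/66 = -465.44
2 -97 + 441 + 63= 409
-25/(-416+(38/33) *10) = 825/13348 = 0.06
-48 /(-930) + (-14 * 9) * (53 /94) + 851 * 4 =24280971 /7285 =3333.01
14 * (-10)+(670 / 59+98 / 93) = -127.59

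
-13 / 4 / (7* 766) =-13 / 21448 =-0.00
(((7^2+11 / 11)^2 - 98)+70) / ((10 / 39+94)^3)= 18329571 / 6209212472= 0.00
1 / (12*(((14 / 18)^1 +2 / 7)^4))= 5250987 / 80604484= 0.07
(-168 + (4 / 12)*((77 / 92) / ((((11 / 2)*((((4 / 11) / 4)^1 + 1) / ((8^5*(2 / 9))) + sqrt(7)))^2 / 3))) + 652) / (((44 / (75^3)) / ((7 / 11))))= 38623575305796150032509992890625 / 13078775835863453565951277 - 1227364214243328000000*sqrt(7) / 1188979621442132142359207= 2953149.11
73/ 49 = 1.49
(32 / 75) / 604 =8 / 11325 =0.00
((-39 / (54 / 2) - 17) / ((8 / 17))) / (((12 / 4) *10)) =-1411 / 1080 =-1.31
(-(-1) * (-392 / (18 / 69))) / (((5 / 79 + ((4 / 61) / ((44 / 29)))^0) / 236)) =-3001684 / 9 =-333520.44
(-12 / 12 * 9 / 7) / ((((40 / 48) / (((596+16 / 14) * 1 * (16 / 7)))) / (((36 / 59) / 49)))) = -26002944 / 991613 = -26.22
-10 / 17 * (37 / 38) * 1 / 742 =-185 / 239666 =-0.00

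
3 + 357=360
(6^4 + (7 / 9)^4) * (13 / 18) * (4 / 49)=221141882 / 2893401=76.43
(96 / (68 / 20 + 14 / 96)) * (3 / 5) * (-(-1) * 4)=55296 / 851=64.98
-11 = -11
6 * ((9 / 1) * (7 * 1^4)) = 378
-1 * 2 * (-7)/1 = 14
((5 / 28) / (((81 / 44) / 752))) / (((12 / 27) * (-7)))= -10340 / 441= -23.45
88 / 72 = 11 / 9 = 1.22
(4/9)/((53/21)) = 28/159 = 0.18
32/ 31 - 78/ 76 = 7/ 1178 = 0.01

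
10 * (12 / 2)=60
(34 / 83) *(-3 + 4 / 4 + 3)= 0.41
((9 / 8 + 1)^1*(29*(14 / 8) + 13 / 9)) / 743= 31943 / 213984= 0.15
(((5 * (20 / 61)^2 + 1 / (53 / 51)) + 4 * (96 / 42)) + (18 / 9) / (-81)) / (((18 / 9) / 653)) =775302568651 / 223639542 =3466.75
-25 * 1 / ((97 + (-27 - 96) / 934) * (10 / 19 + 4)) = -8873 / 155617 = -0.06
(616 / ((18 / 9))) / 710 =154 / 355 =0.43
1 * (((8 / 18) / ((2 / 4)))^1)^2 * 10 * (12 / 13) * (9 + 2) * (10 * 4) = 1126400 / 351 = 3209.12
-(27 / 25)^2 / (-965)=0.00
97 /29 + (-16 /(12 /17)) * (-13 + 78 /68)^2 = -4704914 /1479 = -3181.15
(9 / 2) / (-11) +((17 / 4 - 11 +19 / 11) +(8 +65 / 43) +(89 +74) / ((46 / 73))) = 11433991 / 43516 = 262.75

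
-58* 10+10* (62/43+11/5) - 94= -27416/43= -637.58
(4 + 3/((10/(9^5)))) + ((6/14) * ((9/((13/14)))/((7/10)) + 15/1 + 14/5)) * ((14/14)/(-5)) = 80607743/4550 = 17715.99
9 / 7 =1.29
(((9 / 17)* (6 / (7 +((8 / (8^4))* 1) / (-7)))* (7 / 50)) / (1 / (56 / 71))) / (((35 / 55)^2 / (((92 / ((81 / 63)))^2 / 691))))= 1438848581632 / 1569261466425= 0.92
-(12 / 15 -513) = 2561 / 5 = 512.20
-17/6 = -2.83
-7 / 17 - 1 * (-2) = 27 / 17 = 1.59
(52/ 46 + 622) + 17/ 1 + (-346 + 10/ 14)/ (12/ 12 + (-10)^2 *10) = 103108470/ 161161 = 639.79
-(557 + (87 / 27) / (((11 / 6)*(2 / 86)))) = -20875 / 33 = -632.58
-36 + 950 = 914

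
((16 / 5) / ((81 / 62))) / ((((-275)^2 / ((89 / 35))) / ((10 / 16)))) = 11036 / 214396875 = 0.00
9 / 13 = 0.69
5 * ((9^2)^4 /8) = 215233605 /8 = 26904200.62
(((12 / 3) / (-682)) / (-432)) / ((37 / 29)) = 29 / 2725272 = 0.00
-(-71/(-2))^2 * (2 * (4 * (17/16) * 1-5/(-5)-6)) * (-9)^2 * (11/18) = 1497177/16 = 93573.56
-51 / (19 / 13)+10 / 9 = -5777 / 171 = -33.78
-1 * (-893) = 893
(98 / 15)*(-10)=-196 / 3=-65.33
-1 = -1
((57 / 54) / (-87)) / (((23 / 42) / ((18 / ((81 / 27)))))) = -266 / 2001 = -0.13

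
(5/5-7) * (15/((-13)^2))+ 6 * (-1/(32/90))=-23535/1352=-17.41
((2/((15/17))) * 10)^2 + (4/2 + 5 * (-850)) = -33608/9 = -3734.22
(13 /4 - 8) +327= 1289 /4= 322.25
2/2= 1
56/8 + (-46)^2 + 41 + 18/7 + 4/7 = 15170/7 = 2167.14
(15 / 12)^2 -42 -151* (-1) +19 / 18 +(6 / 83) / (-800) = 4168931 / 37350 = 111.62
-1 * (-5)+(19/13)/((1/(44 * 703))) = 587773/13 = 45213.31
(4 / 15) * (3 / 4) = 1 / 5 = 0.20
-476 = -476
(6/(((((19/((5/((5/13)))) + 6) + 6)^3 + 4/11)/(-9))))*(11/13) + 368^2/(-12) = -665405946422/58961913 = -11285.35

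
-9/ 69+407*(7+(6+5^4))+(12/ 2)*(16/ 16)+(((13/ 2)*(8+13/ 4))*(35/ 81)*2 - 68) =215004329/ 828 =259667.06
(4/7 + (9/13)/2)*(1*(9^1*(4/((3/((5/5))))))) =1002/91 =11.01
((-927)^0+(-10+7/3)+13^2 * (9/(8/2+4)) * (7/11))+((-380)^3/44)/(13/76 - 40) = 8370996629/266376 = 31425.49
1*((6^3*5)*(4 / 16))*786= 212220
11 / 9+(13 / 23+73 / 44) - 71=-615277 / 9108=-67.55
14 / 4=3.50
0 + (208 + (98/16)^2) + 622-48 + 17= 53537/64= 836.52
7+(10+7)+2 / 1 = 26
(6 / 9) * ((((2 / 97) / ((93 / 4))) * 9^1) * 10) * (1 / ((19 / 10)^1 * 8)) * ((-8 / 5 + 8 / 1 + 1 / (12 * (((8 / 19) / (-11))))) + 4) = 19735 / 685596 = 0.03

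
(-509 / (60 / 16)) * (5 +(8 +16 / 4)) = -34612 / 15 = -2307.47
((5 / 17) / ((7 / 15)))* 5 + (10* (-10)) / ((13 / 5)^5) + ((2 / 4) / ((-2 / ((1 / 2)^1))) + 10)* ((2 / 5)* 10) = 3694620243 / 88367734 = 41.81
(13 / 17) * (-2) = -26 / 17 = -1.53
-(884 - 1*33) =-851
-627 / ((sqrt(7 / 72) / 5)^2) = -1128600 / 7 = -161228.57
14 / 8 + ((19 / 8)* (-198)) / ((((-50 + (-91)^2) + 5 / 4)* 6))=229249 / 131716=1.74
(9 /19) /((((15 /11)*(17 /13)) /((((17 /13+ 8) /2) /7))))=3993 /22610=0.18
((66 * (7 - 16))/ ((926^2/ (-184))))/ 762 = 4554/ 27224863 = 0.00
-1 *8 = -8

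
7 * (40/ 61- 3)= -1001/ 61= -16.41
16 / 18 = 8 / 9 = 0.89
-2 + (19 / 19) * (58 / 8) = 21 / 4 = 5.25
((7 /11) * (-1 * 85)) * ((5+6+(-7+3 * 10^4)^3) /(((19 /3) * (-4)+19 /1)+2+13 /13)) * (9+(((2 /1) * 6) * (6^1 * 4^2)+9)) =5634868750437113460 /11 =512260795494283041.82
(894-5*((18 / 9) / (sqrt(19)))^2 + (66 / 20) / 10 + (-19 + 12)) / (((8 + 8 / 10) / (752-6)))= 628104771 / 8360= 75132.15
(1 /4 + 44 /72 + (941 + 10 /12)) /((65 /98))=1662913 /1170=1421.29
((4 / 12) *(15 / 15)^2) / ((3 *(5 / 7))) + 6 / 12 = 59 / 90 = 0.66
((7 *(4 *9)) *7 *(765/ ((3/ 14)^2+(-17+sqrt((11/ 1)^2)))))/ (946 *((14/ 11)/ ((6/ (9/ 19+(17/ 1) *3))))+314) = -279188280/ 13110467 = -21.30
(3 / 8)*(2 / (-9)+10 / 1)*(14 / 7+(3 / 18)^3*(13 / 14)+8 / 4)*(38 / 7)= 2530781 / 31752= 79.70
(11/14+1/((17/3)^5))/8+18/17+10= 1774240005/159023984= 11.16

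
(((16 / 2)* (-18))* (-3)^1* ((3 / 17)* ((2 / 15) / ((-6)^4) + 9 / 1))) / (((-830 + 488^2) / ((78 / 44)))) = 1137253 / 221888590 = 0.01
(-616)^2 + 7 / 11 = 4174023 / 11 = 379456.64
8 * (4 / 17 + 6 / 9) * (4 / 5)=1472 / 255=5.77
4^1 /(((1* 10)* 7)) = 2 /35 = 0.06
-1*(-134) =134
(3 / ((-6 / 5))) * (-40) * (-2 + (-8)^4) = 409400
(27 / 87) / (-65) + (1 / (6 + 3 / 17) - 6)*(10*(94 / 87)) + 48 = -1791187 / 118755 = -15.08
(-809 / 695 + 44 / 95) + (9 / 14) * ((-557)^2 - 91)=3686059794 / 18487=199386.58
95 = 95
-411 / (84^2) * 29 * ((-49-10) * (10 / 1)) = 1172035 / 1176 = 996.63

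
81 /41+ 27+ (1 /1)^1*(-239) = -8611 /41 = -210.02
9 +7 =16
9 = 9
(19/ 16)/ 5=19/ 80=0.24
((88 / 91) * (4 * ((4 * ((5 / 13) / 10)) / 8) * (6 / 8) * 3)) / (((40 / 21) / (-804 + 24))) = -891 / 13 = -68.54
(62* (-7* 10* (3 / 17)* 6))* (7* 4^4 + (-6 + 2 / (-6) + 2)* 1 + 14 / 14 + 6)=-140199360 / 17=-8247021.18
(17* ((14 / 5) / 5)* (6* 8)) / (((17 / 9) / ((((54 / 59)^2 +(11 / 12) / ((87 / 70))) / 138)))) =160290872 / 58045675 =2.76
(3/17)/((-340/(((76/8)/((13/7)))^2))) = -53067/3907280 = -0.01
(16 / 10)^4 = 4096 / 625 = 6.55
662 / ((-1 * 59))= -11.22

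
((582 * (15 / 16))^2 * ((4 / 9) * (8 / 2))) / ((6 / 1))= 705675 / 8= 88209.38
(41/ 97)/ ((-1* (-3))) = 41/ 291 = 0.14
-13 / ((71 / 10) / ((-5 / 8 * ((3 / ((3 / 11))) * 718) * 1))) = 1283425 / 142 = 9038.20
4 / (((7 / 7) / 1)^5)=4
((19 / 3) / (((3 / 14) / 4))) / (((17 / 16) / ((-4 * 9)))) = -68096 / 17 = -4005.65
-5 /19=-0.26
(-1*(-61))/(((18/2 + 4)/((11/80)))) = 671/1040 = 0.65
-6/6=-1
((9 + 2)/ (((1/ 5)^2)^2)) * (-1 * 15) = -103125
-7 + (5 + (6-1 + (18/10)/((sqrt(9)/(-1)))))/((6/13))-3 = 311/30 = 10.37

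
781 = 781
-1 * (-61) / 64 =0.95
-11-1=-12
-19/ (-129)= 19/ 129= 0.15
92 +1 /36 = 3313 /36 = 92.03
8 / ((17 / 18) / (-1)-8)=-144 / 161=-0.89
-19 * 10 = -190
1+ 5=6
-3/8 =-0.38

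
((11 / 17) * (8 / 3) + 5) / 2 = 343 / 102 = 3.36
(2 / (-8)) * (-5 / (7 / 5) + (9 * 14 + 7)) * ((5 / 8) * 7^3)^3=-326431856625 / 1024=-318781109.99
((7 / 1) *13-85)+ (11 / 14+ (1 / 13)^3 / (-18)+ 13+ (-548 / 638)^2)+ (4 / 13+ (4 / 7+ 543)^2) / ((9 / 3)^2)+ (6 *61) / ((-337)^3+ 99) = 2951425991289080252929 / 89844045957705039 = 32850.55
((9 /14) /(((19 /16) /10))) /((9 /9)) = 720 /133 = 5.41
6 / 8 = 3 / 4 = 0.75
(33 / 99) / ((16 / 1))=1 / 48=0.02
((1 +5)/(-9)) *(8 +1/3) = -50/9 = -5.56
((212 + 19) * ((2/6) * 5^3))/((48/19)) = 182875/48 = 3809.90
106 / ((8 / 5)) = 265 / 4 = 66.25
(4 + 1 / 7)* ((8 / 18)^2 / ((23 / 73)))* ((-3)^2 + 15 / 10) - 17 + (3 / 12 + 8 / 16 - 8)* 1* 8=-29639 / 621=-47.73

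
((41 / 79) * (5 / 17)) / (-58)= -205 / 77894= -0.00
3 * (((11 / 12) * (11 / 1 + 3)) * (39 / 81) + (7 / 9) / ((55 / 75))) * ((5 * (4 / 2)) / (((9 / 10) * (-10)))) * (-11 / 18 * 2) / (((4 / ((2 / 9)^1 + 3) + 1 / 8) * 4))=3741290 / 693279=5.40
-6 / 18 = -1 / 3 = -0.33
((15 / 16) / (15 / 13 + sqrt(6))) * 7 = -6825 / 4208 + 5915 * sqrt(6) / 4208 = 1.82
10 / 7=1.43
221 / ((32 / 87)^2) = 1672749 / 1024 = 1633.54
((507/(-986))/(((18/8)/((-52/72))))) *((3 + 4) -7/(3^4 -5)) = 384475/337212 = 1.14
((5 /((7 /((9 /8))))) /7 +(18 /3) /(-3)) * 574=-30299 /28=-1082.11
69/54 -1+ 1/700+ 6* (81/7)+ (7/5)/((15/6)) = 63241/900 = 70.27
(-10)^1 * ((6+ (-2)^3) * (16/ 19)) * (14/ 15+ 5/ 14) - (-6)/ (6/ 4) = 10268/ 399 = 25.73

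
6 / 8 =3 / 4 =0.75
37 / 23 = 1.61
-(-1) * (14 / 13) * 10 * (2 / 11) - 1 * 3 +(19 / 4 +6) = 5553 / 572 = 9.71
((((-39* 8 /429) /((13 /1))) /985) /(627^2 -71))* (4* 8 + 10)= -168 /27682092295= -0.00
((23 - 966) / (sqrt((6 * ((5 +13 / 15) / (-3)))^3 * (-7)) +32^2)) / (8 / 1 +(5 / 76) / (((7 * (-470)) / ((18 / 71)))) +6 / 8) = -1412515810125 / 13276411538858 +69056328495 * sqrt(1155) / 212422584621728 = -0.10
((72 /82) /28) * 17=153 /287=0.53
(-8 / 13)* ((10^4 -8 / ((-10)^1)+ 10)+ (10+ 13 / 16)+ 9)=-802449 / 130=-6172.68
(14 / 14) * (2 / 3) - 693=-2077 / 3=-692.33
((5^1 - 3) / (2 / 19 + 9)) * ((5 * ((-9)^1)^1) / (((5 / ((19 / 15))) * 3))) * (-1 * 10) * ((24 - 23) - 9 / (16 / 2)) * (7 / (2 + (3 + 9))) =-361 / 692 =-0.52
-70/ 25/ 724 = -7/ 1810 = -0.00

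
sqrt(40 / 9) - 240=-240+ 2 * sqrt(10) / 3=-237.89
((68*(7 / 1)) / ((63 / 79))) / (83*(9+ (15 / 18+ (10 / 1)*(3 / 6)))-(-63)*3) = 10744 / 25563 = 0.42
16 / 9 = 1.78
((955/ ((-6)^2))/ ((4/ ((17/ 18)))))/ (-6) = -16235/ 15552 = -1.04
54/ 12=4.50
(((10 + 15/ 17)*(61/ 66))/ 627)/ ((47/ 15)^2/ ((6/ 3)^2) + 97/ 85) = 564250/ 126474887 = 0.00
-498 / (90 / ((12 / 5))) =-332 / 25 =-13.28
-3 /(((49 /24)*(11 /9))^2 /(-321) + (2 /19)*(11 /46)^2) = 451588696128 /2013943723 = 224.23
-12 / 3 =-4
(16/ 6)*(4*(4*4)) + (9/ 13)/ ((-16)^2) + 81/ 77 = 132013855/ 768768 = 171.72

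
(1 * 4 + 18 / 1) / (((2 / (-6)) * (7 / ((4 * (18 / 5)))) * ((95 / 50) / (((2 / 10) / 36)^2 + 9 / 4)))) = -1603822 / 9975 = -160.78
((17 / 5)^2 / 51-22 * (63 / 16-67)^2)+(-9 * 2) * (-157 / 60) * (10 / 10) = -87444.01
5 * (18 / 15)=6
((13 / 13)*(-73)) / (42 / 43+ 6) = -3139 / 300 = -10.46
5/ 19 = 0.26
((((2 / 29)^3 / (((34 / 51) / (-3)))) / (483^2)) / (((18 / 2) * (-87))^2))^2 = 16 / 150223729516596068724949451481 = 0.00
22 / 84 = 11 / 42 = 0.26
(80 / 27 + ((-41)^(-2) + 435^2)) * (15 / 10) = 4294244791 / 15129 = 283841.95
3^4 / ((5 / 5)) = 81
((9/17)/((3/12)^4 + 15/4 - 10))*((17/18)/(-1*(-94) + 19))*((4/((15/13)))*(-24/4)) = 1024/69495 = 0.01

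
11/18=0.61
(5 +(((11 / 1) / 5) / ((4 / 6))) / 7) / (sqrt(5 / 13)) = 383 *sqrt(65) / 350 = 8.82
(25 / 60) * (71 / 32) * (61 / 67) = 21655 / 25728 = 0.84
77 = 77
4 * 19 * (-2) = -152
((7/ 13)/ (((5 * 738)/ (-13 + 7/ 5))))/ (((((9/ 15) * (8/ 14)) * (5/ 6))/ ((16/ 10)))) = -5684/ 599625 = -0.01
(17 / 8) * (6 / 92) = 51 / 368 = 0.14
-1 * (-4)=4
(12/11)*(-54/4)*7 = -1134/11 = -103.09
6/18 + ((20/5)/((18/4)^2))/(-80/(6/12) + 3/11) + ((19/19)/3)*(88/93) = 2856697/4411827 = 0.65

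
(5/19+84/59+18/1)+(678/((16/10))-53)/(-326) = 18.55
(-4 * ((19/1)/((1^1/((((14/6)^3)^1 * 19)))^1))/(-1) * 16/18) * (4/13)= 15849344/3159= 5017.20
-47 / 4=-11.75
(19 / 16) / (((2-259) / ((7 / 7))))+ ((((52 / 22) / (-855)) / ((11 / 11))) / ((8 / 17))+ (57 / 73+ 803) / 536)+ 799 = 151413636189407 / 189151403760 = 800.49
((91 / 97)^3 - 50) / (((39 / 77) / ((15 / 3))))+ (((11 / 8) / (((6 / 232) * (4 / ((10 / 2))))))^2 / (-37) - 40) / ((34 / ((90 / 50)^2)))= -7173378840094523 / 14328820072320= -500.63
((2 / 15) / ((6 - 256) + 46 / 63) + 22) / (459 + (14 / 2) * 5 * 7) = 0.03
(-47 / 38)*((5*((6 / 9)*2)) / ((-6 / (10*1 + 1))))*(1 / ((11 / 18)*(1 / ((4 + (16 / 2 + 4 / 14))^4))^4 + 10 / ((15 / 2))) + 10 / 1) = 1194223103897109982570271667746012966 / 7348734677393038803247902501937605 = 162.51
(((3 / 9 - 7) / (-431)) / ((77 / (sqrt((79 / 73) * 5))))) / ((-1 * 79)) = -20 * sqrt(28835) / 574168287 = -0.00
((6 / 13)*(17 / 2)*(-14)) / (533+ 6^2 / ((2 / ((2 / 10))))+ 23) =-1785 / 18187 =-0.10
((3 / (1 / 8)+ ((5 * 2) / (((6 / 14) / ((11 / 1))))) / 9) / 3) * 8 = 11344 / 81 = 140.05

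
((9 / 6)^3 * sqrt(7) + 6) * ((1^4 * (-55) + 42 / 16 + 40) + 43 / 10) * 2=-8721 * sqrt(7) / 160-969 / 10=-241.11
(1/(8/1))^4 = 1/4096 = 0.00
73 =73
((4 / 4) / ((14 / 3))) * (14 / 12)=1 / 4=0.25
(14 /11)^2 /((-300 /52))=-2548 /9075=-0.28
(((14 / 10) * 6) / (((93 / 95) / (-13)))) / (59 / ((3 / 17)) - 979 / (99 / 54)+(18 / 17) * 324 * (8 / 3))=-176358 / 1130663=-0.16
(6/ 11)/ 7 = 6/ 77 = 0.08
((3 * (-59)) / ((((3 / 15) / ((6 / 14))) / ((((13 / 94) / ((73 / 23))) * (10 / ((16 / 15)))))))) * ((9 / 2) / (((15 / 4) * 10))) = -18.59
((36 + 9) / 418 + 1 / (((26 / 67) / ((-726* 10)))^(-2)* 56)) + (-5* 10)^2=157348712396109211 / 62936774762400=2500.11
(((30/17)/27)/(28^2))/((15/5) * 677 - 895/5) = 5/111075552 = 0.00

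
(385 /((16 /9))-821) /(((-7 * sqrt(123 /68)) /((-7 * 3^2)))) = -29013 * sqrt(2091) /328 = -4044.79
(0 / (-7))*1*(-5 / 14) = 0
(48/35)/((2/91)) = 312/5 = 62.40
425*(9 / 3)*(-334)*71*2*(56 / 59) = -3386359200 / 59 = -57395918.64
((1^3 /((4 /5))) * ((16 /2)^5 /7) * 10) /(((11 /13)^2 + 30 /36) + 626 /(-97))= -40287436800 /3376639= -11931.22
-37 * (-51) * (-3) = -5661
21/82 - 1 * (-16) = 1333/82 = 16.26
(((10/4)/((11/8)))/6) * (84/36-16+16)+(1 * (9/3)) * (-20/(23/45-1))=12220/99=123.43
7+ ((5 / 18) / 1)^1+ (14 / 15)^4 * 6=399289 / 33750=11.83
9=9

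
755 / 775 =151 / 155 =0.97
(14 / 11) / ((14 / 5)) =5 / 11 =0.45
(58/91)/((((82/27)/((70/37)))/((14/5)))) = 21924/19721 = 1.11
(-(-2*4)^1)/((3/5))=40/3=13.33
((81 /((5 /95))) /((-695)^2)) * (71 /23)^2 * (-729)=-5655654171 /255520225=-22.13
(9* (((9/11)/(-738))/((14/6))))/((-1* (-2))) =-27/12628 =-0.00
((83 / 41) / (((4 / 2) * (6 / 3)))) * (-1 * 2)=-83 / 82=-1.01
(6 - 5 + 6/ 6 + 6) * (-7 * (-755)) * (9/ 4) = 95130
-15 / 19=-0.79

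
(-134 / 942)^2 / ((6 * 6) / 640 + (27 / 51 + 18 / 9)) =12210080 / 1560207753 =0.01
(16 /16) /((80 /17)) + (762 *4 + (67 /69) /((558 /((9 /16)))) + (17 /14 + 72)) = 7477942067 /2395680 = 3121.43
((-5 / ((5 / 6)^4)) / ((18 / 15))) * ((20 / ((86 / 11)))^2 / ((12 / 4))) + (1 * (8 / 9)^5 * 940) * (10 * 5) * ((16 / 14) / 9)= 3293.11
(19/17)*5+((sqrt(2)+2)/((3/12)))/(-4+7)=4*sqrt(2)/3+421/51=10.14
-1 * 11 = -11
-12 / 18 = -2 / 3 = -0.67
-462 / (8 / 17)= -3927 / 4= -981.75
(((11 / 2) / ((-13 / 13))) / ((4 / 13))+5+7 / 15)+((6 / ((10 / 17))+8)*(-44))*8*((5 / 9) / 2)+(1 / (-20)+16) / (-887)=-572215651 / 319320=-1791.98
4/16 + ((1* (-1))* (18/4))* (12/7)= -209/28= -7.46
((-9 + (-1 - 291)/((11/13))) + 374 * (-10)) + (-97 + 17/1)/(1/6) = -50315/11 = -4574.09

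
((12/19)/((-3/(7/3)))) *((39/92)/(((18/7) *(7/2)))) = -91/3933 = -0.02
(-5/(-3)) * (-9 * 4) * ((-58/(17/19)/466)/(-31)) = -33060/122791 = -0.27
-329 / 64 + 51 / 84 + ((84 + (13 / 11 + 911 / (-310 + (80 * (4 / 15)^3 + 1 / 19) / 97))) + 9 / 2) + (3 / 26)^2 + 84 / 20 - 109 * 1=-2788833106952479 / 123524238918080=-22.58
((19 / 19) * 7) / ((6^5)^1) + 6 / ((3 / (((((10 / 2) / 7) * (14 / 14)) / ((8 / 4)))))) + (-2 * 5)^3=-54393071 / 54432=-999.28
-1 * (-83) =83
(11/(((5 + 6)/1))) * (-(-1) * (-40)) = -40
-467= -467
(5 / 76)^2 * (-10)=-125 / 2888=-0.04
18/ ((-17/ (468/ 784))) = -1053/ 1666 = -0.63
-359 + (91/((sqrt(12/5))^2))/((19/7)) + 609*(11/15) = 115789/1140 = 101.57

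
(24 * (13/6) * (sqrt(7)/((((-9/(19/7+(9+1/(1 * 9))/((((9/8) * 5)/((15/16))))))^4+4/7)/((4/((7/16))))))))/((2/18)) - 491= 47.82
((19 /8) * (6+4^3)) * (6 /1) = 1995 /2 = 997.50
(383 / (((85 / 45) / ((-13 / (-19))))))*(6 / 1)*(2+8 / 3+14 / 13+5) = 2888586 / 323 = 8942.99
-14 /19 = -0.74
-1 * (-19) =19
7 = 7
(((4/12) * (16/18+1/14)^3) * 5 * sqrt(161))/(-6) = -8857805 * sqrt(161)/36006768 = -3.12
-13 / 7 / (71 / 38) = -494 / 497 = -0.99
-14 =-14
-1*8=-8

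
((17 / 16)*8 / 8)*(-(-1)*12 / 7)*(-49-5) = -1377 / 14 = -98.36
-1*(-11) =11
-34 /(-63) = 34 /63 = 0.54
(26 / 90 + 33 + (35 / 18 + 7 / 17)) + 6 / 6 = 18689 / 510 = 36.65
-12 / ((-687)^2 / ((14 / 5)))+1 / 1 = 786559 / 786615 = 1.00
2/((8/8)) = 2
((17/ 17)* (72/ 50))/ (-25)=-36/ 625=-0.06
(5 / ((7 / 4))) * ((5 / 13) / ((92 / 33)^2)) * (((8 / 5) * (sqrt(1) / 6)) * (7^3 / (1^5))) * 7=622545 / 6877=90.53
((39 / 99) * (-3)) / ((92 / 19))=-0.24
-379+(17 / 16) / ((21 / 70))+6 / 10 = -44983 / 120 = -374.86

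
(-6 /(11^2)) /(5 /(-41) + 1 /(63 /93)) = -2583 /70543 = -0.04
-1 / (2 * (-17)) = 1 / 34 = 0.03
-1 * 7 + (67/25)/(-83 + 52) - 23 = -23317/775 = -30.09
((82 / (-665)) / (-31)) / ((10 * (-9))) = -41 / 927675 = -0.00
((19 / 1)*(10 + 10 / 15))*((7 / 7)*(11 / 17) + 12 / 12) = 17024 / 51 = 333.80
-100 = -100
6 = 6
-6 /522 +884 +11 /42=1077017 /1218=884.25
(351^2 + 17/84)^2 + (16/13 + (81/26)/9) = 1392296774946061/91728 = 15178536269.69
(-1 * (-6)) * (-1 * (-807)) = 4842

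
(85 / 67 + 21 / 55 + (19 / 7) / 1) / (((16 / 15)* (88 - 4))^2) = 562945 / 1035431936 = 0.00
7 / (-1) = -7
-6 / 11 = -0.55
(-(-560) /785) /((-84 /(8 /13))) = -32 /6123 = -0.01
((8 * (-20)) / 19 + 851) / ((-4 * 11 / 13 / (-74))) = 7700329 / 418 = 18421.84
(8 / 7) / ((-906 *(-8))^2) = 1 / 45966816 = 0.00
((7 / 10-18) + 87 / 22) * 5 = -734 / 11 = -66.73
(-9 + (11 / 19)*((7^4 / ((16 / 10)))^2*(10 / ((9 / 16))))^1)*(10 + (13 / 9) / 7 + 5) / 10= 3796840584263 / 107730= 35244041.44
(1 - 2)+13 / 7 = 6 / 7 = 0.86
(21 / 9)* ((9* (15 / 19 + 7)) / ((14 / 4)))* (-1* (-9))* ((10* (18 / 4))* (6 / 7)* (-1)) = -2157840 / 133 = -16224.36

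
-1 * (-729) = 729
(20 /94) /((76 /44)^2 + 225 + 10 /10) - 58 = -58.00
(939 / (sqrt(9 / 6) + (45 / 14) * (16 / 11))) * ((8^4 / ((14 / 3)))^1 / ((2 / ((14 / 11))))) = 9692282880 / 80471 - 1036535808 * sqrt(6) / 80471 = 88892.88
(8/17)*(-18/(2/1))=-4.24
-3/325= -0.01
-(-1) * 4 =4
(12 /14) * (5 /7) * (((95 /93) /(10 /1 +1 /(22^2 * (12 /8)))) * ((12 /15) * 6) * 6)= 19863360 /11029459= 1.80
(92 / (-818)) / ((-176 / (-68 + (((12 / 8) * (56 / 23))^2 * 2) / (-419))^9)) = -20033645505999.50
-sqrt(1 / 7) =-sqrt(7) / 7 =-0.38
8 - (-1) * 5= 13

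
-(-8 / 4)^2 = -4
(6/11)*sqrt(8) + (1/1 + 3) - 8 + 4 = 12*sqrt(2)/11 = 1.54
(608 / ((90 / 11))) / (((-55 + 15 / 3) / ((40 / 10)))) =-6688 / 1125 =-5.94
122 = 122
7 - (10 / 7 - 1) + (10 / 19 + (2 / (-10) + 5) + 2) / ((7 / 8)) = 9938 / 665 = 14.94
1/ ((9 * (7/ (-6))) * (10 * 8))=-1/ 840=-0.00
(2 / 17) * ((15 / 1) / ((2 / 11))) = 165 / 17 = 9.71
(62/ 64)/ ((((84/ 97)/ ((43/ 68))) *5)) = 129301/ 913920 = 0.14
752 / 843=0.89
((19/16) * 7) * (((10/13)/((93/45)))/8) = 9975/25792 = 0.39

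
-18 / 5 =-3.60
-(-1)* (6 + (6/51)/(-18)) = 917/153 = 5.99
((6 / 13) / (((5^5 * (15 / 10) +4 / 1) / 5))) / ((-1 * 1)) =-60 / 121979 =-0.00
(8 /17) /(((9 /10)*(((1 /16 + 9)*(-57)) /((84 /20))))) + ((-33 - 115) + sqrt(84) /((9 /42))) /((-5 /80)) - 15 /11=10973280283 /4636665 - 448*sqrt(21) /3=1682.30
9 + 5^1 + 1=15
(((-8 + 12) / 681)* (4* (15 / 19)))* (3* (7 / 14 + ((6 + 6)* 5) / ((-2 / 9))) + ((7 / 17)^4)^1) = -5401946200 / 360226073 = -15.00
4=4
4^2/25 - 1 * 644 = -643.36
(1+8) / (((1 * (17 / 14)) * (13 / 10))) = 1260 / 221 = 5.70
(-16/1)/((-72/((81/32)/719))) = 9/11504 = 0.00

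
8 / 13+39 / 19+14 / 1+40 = 13997 / 247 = 56.67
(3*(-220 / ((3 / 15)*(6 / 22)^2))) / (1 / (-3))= 133100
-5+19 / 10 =-31 / 10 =-3.10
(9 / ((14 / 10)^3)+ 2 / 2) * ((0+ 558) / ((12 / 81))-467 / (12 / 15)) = 4672277 / 343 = 13621.80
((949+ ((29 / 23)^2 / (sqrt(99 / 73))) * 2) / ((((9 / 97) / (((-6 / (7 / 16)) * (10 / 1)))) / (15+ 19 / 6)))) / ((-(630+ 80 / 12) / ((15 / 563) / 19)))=1422702880 * sqrt(803) / 249668076273+ 802702160 / 14301889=56.29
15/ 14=1.07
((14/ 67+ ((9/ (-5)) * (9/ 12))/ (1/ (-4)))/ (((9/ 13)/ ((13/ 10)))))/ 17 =317551/ 512550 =0.62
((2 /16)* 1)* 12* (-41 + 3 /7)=-426 /7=-60.86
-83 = -83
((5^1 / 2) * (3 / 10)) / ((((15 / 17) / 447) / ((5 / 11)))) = 7599 / 44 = 172.70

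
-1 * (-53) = 53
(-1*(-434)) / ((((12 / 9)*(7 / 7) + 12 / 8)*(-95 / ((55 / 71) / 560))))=-1023 / 458660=-0.00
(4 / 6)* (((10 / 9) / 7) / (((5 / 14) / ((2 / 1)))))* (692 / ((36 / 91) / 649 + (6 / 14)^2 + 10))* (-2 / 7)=-1307802496 / 113678505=-11.50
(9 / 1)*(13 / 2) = 117 / 2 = 58.50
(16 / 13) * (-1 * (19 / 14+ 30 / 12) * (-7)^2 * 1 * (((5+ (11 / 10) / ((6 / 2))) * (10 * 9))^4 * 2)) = -329154885487008 / 13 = -25319606575923.69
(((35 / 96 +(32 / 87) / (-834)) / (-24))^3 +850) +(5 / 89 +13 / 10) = 8194470287954255394182210453 / 9625196264783758082703360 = 851.36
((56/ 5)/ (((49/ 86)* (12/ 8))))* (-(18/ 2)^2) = -37152/ 35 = -1061.49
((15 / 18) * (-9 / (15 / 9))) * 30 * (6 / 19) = -810 / 19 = -42.63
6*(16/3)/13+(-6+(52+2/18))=5683/117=48.57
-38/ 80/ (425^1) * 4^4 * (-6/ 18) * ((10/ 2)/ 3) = 608/ 3825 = 0.16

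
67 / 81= 0.83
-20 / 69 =-0.29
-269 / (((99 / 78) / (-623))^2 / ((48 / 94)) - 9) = 564631439008 / 18890997627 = 29.89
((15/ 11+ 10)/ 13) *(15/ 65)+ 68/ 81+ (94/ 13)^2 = 8029663/ 150579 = 53.33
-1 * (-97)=97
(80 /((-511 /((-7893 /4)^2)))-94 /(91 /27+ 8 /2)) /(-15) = 20663082891 /508445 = 40639.76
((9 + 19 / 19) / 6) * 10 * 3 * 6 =300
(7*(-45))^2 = 99225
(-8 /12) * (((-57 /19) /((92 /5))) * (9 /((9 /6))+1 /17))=515 /782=0.66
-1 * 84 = -84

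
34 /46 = 17 /23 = 0.74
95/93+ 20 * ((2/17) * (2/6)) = 2855/1581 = 1.81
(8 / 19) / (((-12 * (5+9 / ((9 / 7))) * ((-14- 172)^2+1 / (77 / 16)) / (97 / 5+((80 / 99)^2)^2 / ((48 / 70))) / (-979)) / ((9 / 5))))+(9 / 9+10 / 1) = 66317766578063893 / 6027253948801800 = 11.00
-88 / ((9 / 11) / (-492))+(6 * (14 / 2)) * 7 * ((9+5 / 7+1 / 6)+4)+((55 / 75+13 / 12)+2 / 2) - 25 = 1139523 / 20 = 56976.15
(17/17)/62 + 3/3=1.02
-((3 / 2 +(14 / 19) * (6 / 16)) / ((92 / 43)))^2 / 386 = -33698025 / 18870792704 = -0.00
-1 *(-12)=12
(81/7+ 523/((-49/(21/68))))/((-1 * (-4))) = 3939/1904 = 2.07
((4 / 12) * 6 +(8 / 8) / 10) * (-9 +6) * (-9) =567 / 10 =56.70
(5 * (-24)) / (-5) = 24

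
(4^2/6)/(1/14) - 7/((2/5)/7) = -511/6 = -85.17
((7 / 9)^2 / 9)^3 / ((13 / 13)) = 117649 / 387420489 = 0.00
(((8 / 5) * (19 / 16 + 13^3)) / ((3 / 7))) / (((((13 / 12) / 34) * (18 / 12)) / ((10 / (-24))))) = -8370698 / 117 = -71544.43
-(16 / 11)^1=-16 / 11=-1.45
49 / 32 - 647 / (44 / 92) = -475653 / 352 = -1351.29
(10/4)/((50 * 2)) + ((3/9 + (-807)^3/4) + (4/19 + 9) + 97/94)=-14079696156991/107160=-131389475.15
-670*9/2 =-3015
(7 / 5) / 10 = 7 / 50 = 0.14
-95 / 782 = -0.12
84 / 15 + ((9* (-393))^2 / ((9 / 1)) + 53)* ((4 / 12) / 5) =1390178 / 15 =92678.53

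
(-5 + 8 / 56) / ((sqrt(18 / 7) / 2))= -34*sqrt(14) / 21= -6.06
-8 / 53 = -0.15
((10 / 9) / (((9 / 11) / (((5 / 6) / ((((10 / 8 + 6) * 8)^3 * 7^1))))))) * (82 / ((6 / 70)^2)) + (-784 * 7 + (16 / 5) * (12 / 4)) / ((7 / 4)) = -23376808512721 / 7467424020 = -3130.51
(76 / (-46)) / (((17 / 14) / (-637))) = 338884 / 391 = 866.71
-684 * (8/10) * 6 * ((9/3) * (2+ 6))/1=-393984/5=-78796.80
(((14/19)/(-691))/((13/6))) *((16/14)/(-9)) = 32/512031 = 0.00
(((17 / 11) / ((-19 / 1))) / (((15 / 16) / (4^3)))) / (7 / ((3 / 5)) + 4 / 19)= -17408 / 37235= -0.47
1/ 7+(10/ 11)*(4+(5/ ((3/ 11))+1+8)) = 6613/ 231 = 28.63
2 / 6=1 / 3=0.33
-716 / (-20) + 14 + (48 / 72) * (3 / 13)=3247 / 65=49.95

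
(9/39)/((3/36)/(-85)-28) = -3060/371293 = -0.01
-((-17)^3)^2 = -24137569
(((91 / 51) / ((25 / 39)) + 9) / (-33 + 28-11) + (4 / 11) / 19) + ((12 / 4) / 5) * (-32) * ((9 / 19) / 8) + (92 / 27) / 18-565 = -566.66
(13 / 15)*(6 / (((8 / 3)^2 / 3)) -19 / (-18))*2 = 13429 / 2160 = 6.22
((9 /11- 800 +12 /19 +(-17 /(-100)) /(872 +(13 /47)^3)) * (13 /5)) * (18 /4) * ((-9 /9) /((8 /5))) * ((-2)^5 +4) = -1237521986826473439 /7568797310800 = -163503.12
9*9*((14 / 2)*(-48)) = -27216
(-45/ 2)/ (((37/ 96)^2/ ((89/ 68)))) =-4613760/ 23273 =-198.25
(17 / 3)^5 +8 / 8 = 1420100 / 243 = 5844.03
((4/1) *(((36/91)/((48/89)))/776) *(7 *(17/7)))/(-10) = -4539/706160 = -0.01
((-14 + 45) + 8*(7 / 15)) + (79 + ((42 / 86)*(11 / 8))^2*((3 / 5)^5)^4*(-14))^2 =599455797604403313160044470855989497144787 / 95520196482539176940917968750000000000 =6275.70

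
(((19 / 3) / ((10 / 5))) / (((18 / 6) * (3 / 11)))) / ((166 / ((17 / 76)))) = 187 / 35856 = 0.01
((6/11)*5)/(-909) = -10/3333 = -0.00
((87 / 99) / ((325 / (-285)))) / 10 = -551 / 7150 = -0.08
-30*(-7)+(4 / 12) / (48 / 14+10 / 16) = 143066 / 681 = 210.08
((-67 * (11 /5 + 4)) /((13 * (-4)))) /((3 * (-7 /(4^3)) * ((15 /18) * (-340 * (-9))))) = -16616 /1740375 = -0.01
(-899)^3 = -726572699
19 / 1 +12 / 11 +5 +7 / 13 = 3665 / 143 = 25.63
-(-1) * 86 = 86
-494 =-494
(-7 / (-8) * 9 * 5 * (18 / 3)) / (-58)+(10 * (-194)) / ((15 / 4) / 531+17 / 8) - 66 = -686393163 / 700408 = -979.99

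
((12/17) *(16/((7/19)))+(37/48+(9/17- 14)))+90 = 616643/5712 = 107.96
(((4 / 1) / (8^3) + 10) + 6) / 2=2049 / 256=8.00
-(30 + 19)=-49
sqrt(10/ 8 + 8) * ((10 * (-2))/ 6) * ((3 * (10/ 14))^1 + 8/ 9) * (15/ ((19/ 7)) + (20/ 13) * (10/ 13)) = -20575475 * sqrt(37)/ 606879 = -206.23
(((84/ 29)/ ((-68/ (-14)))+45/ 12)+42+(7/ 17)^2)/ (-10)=-1559399/ 335240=-4.65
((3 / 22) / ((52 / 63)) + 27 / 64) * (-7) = -37611 / 9152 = -4.11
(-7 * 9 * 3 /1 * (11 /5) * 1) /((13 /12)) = -24948 /65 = -383.82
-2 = -2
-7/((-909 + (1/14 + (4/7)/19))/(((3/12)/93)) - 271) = 931/45004705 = 0.00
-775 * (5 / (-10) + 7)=-10075 / 2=-5037.50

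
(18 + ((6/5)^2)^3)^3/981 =3917469111754824/415802001953125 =9.42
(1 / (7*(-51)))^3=-1 / 45499293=-0.00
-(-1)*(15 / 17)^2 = 225 / 289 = 0.78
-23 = -23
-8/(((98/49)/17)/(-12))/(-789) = -272/263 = -1.03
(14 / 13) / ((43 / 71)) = 994 / 559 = 1.78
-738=-738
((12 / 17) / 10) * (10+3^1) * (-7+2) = -78 / 17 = -4.59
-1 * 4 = -4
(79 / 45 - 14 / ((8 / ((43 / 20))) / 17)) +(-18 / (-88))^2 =-338489 / 5445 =-62.17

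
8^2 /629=64 /629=0.10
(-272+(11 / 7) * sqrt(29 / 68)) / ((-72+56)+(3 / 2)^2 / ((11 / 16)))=21.29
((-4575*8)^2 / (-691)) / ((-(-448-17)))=-89304000 / 21421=-4168.99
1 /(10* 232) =0.00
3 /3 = 1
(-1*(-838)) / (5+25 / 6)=5028 / 55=91.42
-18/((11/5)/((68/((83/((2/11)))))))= -12240/10043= -1.22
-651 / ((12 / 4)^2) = -217 / 3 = -72.33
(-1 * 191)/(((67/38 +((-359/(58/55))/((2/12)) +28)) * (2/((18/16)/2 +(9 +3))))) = 7051147/11830032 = 0.60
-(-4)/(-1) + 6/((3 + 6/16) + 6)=-84/25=-3.36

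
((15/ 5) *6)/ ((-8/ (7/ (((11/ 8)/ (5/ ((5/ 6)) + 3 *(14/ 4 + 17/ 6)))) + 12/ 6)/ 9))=-57591/ 22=-2617.77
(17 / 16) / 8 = 17 / 128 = 0.13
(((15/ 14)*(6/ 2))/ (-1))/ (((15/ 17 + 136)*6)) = -255/ 65156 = -0.00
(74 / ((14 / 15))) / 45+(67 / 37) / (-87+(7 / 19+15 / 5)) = 306944 / 176379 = 1.74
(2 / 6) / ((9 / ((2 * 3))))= 2 / 9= 0.22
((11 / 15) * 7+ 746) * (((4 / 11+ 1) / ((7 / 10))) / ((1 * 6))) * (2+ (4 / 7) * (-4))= -112670 / 1617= -69.68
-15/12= -5/4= -1.25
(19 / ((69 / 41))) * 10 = 7790 / 69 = 112.90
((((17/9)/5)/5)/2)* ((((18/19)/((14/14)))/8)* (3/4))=51/15200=0.00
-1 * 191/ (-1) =191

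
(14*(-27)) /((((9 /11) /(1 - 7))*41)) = 2772 /41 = 67.61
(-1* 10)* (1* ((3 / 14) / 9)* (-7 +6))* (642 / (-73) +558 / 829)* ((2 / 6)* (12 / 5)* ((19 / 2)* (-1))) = 889352 / 60517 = 14.70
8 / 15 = 0.53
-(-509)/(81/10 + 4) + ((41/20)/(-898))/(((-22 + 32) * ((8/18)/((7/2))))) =7312999457/173852800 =42.06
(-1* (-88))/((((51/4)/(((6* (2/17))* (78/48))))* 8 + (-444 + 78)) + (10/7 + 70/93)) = -372372/1163221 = -0.32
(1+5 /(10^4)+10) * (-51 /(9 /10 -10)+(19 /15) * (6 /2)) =13448897 /130000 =103.45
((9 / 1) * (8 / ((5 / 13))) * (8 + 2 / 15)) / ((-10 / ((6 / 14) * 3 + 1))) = -304512 / 875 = -348.01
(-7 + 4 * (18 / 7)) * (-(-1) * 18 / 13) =414 / 91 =4.55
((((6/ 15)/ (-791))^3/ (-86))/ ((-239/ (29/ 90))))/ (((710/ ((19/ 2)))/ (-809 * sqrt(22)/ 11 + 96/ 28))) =-2204/ 23698642641027178125 + 445759 * sqrt(22)/ 223444344901113393750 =0.00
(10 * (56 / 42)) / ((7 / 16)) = 640 / 21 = 30.48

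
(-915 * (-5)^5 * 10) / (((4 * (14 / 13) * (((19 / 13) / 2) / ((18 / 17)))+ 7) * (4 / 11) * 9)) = 2416171875 / 2758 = 876059.42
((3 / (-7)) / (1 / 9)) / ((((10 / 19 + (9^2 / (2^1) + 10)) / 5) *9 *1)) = -570 / 13573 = -0.04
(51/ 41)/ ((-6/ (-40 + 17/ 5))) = 7.59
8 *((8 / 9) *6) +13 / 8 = 1063 / 24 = 44.29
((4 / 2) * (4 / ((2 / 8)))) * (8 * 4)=1024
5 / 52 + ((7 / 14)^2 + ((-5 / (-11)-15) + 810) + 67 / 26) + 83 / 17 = 1952725 / 2431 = 803.26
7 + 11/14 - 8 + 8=109/14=7.79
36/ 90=2/ 5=0.40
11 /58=0.19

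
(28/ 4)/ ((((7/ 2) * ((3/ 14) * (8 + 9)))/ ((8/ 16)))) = 0.27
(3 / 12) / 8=1 / 32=0.03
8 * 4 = 32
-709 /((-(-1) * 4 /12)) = -2127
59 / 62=0.95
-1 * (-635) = 635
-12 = -12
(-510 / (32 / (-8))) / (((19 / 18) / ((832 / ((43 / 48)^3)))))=211168788480 / 1510633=139788.28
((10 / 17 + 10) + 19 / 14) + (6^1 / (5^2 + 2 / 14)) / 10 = 1253419 / 104720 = 11.97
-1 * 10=-10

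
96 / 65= 1.48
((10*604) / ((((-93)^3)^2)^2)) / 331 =0.00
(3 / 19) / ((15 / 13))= 13 / 95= 0.14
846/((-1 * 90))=-47/5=-9.40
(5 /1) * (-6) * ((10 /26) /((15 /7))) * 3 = -210 /13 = -16.15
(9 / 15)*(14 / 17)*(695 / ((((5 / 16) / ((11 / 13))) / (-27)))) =-27742176 / 1105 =-25106.04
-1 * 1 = -1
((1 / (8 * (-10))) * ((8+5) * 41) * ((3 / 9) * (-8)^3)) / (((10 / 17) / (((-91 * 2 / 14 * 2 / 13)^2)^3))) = 9278464 / 75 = 123712.85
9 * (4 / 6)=6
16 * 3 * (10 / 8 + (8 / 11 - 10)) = -4236 / 11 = -385.09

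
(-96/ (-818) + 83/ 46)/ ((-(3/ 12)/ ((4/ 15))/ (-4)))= 231392/ 28221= 8.20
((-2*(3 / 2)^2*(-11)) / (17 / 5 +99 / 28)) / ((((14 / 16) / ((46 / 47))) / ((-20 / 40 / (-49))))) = 182160 / 2236213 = 0.08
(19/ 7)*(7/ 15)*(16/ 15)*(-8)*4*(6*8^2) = -1245184/ 75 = -16602.45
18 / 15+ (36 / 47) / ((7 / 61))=12954 / 1645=7.87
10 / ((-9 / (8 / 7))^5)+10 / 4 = 4961527355 / 1984873086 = 2.50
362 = 362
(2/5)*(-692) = -1384/5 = -276.80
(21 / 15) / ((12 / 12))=7 / 5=1.40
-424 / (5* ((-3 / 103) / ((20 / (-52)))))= -43672 / 39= -1119.79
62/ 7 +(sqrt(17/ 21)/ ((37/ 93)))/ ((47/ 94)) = 62 * sqrt(357)/ 259 +62/ 7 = 13.38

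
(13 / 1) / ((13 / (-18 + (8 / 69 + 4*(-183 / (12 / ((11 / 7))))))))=-54937 / 483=-113.74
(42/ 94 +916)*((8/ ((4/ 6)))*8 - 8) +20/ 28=26533203/ 329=80648.03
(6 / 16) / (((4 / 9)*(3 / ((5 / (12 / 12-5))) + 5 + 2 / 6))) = 405 / 1408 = 0.29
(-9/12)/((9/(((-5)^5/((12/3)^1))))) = 3125/48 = 65.10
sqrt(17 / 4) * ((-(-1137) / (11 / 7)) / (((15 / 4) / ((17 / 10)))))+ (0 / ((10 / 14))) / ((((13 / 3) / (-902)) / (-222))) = 45101 * sqrt(17) / 275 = 676.20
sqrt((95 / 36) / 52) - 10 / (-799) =0.24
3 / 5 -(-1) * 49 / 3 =254 / 15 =16.93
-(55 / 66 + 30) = -185 / 6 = -30.83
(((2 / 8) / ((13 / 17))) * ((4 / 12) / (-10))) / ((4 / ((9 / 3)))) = -17 / 2080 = -0.01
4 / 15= 0.27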